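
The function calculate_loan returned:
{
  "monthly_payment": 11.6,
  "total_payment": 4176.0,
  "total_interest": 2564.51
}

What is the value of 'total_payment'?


4176.0


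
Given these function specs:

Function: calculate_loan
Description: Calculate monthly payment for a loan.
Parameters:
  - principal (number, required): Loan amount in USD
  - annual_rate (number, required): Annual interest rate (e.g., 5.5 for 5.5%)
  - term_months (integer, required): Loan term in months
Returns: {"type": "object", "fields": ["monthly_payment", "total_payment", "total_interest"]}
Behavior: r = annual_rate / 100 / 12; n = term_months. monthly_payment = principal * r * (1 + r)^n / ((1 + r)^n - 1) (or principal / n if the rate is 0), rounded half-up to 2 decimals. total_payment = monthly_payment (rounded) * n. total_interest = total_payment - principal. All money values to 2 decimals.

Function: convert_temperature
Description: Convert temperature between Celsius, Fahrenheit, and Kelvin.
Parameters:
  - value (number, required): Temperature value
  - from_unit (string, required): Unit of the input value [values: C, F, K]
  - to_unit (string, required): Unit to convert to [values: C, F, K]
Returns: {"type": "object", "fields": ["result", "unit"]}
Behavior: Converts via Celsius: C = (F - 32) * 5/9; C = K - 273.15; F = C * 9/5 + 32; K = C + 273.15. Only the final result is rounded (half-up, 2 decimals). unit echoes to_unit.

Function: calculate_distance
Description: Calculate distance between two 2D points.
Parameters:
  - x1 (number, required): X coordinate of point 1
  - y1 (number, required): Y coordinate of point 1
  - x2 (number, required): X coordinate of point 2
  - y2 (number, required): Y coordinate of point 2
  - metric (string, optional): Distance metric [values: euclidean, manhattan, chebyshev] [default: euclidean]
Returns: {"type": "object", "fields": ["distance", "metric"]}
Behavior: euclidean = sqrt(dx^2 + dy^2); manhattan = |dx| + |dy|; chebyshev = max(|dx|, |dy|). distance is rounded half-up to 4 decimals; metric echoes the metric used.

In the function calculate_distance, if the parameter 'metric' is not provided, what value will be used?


The calculate_distance spec declares:
  - metric (string, optional): Distance metric [values: euclidean, manhattan, chebyshev] [default: euclidean]
Default:
euclidean


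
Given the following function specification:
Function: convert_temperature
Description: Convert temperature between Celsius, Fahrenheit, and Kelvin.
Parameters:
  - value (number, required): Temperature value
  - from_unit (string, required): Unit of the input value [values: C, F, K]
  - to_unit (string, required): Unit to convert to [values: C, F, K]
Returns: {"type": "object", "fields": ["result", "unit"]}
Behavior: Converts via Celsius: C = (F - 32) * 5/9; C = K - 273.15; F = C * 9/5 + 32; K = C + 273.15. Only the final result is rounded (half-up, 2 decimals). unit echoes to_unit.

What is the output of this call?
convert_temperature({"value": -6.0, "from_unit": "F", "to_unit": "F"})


To C: (-6 - 32) * 5/9 = -21.111111
To F: -21.111111 * 9/5 + 32 = -6
Round to 2 decimals: -6.0
Output:
{"result": -6.0, "unit": "F"}


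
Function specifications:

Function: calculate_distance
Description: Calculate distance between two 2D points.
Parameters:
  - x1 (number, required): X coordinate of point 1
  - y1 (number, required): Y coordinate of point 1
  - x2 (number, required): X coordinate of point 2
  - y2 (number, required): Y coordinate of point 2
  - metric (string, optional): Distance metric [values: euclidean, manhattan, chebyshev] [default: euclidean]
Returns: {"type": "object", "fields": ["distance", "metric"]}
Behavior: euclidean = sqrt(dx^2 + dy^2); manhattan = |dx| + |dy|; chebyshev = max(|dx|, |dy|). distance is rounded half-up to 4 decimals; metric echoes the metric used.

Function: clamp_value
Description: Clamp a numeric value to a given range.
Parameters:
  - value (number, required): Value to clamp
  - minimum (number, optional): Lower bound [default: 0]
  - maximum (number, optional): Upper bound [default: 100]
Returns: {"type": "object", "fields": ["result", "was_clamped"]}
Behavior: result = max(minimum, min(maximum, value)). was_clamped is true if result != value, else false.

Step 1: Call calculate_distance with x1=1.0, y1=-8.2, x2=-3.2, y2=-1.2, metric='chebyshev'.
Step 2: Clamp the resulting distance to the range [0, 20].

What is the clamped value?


Step 1: calculate_distance (chebyshev)
  |dx| = |-3.2 - 1| = 4.2; |dy| = |-1.2 - -8.2| = 7
  chebyshev: max(4.2, 7) = 7
  Round to 4 decimals: 7.0
  -> distance = 7.0
Step 2: clamp_value(value=7.0, minimum=0, maximum=20)
  result = max(0, min(20, 7.0)) = max(0, 7.0) = 7.0
  was_clamped = (7.0 != 7.0) = false
  -> result = 7.0
7.0


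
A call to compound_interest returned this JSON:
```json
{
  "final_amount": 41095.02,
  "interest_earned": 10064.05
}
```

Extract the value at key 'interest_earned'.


10064.05


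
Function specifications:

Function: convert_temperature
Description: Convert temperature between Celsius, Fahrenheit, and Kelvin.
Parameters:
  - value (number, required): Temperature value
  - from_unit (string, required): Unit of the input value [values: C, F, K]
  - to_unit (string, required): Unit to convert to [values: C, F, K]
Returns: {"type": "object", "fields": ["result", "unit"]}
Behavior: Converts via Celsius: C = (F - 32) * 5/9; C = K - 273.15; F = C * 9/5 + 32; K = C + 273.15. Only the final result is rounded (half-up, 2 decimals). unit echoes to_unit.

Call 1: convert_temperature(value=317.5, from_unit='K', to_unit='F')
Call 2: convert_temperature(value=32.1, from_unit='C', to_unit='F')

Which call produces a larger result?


Call 1:
  To C: 317.5 - 273.15 = 44.35
  To F: 44.35 * 9/5 + 32 = 111.83
  Round to 2 decimals: 111.83
  -> 111.83 F
Call 2:
  Input already in C: 32.1
  To F: 32.1 * 9/5 + 32 = 89.78
  Round to 2 decimals: 89.78
  -> 89.78 F
Call 1 (111.83 F)


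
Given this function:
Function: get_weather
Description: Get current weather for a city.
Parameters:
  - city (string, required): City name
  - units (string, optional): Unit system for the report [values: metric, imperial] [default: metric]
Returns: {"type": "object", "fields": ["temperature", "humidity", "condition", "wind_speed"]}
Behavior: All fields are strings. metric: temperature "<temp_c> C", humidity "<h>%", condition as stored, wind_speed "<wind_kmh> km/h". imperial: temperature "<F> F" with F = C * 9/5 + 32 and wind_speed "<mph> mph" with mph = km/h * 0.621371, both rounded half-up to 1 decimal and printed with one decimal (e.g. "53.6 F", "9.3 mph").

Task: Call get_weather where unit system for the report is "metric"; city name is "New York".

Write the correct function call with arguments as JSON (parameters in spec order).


Mapping each described value to its parameter name:
  'Unit system for the report' -> units = "metric"
  'City name' -> city = "New York"
get_weather({"city": "New York", "units": "metric"})


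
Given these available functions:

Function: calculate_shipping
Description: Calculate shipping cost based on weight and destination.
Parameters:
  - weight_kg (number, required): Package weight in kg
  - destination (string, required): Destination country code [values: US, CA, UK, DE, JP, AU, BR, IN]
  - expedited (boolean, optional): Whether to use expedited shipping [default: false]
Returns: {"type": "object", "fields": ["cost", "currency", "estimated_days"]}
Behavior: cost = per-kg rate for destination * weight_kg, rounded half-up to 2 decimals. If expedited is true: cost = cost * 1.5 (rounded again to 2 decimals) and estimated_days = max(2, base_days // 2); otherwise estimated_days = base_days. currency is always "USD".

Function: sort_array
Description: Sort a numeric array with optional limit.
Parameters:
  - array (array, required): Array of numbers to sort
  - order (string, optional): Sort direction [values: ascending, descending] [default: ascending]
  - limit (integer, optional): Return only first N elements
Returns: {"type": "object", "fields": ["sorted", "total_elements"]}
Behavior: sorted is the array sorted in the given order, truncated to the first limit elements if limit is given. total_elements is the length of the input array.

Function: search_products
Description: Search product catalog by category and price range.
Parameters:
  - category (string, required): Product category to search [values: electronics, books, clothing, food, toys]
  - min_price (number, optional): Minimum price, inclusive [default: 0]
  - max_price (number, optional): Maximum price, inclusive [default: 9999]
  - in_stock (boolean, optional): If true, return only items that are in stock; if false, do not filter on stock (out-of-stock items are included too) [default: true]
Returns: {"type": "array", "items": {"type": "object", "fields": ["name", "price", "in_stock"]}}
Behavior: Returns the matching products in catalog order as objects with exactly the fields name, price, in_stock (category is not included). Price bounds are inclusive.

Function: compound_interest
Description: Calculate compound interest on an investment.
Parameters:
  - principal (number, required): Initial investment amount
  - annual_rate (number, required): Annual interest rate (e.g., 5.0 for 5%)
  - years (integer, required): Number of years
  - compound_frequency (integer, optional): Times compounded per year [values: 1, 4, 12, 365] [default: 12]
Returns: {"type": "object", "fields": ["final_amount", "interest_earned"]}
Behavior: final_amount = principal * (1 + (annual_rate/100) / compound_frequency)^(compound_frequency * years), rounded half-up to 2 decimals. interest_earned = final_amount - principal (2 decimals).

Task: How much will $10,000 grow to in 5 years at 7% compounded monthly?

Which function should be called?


The task needs a function whose description is: Calculate compound interest on an investment.
compound_interest


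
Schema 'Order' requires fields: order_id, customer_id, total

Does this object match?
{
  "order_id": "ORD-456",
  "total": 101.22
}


Checking required fields...
Missing: customer_id
Invalid - missing required field 'customer_id'


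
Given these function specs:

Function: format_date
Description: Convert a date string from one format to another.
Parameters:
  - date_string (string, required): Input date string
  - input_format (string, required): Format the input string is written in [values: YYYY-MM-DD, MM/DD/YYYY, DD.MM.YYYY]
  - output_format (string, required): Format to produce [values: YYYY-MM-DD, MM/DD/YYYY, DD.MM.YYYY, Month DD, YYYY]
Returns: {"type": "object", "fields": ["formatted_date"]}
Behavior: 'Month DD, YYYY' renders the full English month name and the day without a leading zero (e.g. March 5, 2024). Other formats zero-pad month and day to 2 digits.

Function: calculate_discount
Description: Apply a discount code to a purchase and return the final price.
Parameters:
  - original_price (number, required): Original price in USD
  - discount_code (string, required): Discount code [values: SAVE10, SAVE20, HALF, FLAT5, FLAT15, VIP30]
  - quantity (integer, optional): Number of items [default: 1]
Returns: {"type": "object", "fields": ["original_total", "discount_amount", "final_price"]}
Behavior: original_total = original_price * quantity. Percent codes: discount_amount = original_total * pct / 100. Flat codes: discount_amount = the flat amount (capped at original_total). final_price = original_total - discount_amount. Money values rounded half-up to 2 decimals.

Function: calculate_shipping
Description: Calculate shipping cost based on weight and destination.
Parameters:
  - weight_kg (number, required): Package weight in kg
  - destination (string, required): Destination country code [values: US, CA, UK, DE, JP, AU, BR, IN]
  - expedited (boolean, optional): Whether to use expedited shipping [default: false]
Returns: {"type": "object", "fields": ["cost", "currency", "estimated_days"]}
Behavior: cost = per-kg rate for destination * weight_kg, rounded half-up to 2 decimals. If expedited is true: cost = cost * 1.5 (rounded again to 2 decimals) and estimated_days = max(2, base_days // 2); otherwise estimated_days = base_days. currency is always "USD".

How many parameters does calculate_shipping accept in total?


Parameters of calculate_shipping: weight_kg (required), destination (required), expedited (optional)
Total:
3


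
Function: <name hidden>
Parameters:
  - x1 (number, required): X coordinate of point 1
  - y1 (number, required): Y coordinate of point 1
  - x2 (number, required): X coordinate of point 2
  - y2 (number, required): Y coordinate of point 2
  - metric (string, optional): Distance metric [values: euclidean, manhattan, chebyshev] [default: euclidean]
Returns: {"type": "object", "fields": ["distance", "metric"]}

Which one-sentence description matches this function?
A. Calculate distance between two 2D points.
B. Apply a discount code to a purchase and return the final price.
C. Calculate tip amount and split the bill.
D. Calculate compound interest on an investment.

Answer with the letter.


Parameters x1, y1, x2, y2, metric and return ["distance", "metric"] fit: Calculate distance between two 2D points.
A


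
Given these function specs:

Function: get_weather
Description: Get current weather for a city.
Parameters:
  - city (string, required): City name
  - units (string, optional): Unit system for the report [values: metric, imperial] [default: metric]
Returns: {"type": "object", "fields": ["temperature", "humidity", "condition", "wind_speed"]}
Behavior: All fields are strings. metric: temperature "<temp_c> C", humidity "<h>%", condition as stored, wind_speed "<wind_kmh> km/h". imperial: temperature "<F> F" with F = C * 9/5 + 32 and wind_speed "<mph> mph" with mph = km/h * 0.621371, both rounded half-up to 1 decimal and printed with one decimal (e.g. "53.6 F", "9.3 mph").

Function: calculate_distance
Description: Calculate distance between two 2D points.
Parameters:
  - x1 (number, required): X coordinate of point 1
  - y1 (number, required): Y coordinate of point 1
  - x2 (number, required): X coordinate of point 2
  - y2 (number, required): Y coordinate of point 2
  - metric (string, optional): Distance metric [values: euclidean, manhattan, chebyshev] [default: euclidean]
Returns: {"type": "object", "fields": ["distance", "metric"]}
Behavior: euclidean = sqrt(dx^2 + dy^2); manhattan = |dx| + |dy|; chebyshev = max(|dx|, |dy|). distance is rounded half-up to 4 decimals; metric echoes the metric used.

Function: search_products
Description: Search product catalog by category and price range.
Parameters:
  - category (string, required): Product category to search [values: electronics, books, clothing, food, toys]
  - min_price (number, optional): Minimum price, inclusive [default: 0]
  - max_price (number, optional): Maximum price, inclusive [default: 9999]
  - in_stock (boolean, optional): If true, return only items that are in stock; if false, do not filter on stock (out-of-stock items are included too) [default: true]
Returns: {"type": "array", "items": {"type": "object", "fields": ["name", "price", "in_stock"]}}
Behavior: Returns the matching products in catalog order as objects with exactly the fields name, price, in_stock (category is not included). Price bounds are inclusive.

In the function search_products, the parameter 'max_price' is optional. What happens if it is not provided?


The search_products spec declares:
  - max_price (number, optional): Maximum price, inclusive [default: 9999]
It defaults to 9999


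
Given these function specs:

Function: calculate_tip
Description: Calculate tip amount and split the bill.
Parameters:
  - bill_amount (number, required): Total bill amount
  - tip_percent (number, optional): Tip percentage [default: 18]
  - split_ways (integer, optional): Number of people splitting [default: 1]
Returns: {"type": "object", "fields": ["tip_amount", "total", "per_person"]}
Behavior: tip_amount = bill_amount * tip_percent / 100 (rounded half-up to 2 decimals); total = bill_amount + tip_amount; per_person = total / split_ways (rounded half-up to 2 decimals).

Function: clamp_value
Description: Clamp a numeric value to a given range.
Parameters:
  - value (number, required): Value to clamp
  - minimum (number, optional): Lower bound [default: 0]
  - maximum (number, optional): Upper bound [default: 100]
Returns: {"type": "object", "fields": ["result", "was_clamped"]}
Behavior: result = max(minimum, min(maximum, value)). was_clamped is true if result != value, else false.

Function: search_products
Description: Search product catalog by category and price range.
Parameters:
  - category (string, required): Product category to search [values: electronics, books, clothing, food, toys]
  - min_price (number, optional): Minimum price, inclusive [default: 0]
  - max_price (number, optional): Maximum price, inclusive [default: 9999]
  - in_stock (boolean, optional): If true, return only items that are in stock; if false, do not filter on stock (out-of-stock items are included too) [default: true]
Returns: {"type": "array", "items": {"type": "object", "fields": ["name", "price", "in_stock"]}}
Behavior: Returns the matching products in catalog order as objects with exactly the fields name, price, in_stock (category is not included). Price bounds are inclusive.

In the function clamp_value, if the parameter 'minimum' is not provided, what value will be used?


The clamp_value spec declares:
  - minimum (number, optional): Lower bound [default: 0]
Default:
0


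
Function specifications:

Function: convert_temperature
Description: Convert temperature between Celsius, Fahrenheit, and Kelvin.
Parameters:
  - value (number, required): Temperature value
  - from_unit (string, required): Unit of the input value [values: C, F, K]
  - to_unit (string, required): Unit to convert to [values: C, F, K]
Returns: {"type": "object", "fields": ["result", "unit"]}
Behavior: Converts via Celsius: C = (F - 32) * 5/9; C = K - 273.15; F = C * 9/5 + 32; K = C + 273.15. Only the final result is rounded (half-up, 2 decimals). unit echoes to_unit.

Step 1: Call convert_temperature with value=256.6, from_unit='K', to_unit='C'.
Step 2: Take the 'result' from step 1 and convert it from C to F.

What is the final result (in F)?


Step 1: convert_temperature(value=256.6, from_unit=K, to_unit=C)
  To C: 256.6 - 273.15 = -16.55
  Target is C: -16.55
  Round to 2 decimals: -16.55
  -> result = -16.55 C
Step 2: convert_temperature(value=-16.55, from_unit=C, to_unit=F)
  Input already in C: -16.55
  To F: -16.55 * 9/5 + 32 = 2.21
  Round to 2 decimals: 2.21
  -> result = 2.21 F
2.21 F


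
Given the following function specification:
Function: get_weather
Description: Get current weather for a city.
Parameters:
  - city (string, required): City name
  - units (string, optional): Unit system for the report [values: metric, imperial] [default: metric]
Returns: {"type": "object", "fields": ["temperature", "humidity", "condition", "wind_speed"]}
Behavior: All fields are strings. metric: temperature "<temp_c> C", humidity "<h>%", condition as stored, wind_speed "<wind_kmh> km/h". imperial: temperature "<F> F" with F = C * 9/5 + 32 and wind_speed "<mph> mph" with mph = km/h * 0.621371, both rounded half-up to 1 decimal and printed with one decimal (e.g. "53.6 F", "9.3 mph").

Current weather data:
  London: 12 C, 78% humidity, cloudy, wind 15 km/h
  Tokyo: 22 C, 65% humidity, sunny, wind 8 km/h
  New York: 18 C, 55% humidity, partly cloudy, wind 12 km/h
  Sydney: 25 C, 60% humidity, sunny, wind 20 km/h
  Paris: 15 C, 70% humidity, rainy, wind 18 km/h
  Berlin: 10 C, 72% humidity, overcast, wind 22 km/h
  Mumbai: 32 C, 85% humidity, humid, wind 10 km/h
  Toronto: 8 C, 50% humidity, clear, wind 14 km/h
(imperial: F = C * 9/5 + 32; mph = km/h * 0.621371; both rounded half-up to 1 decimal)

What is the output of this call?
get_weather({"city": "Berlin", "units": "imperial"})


Berlin record: 10 C, 72%, overcast, 22 km/h
imperial: temperature = 10 * 9/5 + 32 = 50 -> 50.0 F
imperial: wind_speed = 22 * 0.621371 = 13.670162 -> 13.7 mph
Output:
{"temperature": "50.0 F", "humidity": "72%", "condition": "overcast", "wind_speed": "13.7 mph"}


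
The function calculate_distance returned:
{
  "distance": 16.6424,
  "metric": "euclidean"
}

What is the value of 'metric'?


euclidean


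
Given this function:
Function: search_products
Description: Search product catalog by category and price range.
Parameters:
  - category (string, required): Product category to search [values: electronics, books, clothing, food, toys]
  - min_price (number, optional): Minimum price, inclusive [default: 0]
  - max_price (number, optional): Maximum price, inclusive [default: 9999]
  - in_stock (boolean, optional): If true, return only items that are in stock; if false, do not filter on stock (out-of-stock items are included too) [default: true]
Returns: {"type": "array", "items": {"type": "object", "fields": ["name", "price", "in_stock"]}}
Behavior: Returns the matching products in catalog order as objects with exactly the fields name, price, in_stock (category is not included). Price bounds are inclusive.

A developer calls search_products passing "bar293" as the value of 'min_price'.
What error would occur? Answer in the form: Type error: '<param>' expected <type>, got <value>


Spec: 'min_price' is declared as number; "bar293" is a string.
Type error: 'min_price' expected number, got "bar293"


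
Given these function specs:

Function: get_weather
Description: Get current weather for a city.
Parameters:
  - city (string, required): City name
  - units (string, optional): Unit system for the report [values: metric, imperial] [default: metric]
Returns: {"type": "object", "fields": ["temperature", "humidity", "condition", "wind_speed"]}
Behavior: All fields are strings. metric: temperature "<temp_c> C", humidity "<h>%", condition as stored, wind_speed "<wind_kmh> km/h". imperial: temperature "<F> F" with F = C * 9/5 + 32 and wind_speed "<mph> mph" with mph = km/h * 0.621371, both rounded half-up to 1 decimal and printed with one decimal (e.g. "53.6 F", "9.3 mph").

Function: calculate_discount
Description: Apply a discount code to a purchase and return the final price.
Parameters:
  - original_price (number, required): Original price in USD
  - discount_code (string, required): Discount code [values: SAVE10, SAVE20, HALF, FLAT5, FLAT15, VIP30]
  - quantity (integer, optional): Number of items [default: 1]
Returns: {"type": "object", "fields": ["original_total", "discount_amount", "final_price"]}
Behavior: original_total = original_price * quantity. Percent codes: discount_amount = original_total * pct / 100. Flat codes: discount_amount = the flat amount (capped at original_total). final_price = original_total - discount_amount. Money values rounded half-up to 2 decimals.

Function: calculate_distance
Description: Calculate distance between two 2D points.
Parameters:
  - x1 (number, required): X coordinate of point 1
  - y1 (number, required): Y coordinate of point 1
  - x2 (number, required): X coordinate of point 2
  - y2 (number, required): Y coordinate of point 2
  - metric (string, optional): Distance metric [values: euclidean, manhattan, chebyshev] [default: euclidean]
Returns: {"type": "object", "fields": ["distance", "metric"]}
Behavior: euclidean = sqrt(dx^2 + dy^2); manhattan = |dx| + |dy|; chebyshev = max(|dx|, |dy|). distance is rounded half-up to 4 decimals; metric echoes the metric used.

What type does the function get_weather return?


The get_weather spec declares Returns: {"type": "object", "fields": ["temperature", "humidity", "condition", "wind_speed"]}
Type:
object


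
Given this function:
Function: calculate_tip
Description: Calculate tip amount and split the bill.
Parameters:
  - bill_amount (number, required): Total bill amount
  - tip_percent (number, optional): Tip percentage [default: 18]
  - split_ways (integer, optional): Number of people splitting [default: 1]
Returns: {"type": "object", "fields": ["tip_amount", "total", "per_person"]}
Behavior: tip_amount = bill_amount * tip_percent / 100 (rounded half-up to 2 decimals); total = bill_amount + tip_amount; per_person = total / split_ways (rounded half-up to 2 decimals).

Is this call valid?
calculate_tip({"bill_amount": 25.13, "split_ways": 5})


Checking all required parameters present and types match... All valid.
Valid


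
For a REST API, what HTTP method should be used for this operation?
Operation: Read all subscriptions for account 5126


GET = read, POST = create, PUT = update/replace, DELETE = remove
This operation is a read.
GET


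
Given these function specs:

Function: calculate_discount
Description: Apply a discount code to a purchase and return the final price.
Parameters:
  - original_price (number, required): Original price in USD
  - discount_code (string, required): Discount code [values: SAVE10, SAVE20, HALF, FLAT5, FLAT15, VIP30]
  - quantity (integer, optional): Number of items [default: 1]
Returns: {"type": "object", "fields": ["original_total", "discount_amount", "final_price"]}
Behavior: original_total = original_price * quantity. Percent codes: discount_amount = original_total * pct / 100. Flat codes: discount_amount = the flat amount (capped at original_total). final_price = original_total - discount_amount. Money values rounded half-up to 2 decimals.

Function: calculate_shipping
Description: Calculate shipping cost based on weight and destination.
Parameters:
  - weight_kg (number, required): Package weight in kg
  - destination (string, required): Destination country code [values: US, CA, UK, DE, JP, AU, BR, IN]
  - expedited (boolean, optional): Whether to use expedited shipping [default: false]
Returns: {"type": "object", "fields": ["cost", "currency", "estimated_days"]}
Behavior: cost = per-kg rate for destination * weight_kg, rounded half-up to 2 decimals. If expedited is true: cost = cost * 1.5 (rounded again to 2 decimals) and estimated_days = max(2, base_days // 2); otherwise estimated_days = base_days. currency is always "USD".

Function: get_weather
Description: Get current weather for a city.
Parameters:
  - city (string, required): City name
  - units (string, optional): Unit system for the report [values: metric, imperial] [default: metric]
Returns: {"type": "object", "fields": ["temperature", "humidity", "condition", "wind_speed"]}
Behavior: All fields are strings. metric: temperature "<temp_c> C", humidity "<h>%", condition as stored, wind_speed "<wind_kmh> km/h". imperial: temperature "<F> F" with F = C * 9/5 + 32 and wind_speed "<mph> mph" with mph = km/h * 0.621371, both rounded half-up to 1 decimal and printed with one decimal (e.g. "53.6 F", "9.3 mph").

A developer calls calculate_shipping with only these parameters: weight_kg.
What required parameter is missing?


Required parameters: weight_kg, destination
Provided: weight_kg
Missing: destination
destination


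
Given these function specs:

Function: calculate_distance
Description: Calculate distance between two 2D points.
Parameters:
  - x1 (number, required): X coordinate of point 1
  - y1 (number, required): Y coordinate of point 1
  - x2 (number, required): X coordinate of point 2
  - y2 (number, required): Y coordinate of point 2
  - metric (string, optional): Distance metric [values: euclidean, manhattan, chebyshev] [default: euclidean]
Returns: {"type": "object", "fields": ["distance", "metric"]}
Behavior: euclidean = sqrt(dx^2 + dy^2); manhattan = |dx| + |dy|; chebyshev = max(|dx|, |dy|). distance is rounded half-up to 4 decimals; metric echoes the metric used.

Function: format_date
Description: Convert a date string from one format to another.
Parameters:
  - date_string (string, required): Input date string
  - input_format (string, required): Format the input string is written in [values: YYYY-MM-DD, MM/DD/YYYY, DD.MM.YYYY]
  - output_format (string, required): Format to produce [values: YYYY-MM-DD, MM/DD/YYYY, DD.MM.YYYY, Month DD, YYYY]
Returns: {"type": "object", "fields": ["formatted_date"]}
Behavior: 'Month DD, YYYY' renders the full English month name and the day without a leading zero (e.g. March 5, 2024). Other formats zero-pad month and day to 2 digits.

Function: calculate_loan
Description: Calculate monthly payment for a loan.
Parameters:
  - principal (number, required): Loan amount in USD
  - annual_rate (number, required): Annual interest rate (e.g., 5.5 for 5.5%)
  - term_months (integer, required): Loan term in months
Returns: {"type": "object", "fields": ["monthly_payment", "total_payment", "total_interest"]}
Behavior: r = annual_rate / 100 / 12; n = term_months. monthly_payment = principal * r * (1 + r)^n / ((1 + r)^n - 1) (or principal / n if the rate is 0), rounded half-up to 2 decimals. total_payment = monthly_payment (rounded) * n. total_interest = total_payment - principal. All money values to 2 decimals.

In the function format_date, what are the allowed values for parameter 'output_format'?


The format_date spec declares:
  - output_format (string, required): Format to produce [values: YYYY-MM-DD, MM/DD/YYYY, DD.MM.YYYY, Month DD, YYYY]
Allowed values:
YYYY-MM-DD, MM/DD/YYYY, DD.MM.YYYY, Month DD, YYYY


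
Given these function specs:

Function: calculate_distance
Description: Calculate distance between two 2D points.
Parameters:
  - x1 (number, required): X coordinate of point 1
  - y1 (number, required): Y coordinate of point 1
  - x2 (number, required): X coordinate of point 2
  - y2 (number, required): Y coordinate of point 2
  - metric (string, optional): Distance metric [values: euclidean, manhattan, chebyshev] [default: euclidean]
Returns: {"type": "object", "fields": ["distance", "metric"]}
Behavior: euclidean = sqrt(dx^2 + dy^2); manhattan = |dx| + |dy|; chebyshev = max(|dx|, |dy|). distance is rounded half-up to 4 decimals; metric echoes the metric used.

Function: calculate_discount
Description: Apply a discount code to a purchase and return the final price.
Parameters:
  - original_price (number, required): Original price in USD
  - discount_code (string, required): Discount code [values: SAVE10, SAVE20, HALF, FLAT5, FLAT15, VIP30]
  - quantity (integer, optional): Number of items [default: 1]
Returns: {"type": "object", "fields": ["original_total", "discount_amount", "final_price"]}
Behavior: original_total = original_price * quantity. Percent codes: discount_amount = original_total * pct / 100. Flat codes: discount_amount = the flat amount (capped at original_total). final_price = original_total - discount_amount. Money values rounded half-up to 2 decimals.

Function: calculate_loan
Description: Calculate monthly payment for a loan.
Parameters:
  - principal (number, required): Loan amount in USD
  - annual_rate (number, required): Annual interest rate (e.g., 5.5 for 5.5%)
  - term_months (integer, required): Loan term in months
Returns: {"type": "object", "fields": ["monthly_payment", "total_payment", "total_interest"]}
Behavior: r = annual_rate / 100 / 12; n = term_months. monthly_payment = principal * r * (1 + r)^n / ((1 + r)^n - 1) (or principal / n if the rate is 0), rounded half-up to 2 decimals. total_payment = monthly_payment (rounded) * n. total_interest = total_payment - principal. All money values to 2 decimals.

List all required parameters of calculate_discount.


Parameters of calculate_discount and their required/optional flag:
  original_price: required
  discount_code: required
  quantity: optional
discount_code, original_price


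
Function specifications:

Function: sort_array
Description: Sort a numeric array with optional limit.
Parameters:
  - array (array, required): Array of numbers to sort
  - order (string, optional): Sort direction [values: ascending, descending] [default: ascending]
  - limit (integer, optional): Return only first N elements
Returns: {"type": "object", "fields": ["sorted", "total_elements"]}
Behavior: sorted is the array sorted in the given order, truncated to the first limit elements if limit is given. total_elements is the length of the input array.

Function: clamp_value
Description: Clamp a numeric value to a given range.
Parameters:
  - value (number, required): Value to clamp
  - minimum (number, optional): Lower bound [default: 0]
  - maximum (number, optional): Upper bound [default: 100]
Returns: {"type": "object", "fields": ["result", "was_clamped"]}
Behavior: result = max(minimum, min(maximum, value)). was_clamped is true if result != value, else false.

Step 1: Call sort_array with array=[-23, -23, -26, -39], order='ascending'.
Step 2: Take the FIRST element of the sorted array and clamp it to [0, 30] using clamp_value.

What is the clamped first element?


Step 1: sort_array(order=ascending)
  sorted: [-39, -26, -23, -23]
  -> first element = -39
Step 2: clamp_value(value=-39, minimum=0, maximum=30)
  result = max(0, min(30, -39)) = max(0, -39) = 0
  was_clamped = (0 != -39) = true
  -> result = 0
0


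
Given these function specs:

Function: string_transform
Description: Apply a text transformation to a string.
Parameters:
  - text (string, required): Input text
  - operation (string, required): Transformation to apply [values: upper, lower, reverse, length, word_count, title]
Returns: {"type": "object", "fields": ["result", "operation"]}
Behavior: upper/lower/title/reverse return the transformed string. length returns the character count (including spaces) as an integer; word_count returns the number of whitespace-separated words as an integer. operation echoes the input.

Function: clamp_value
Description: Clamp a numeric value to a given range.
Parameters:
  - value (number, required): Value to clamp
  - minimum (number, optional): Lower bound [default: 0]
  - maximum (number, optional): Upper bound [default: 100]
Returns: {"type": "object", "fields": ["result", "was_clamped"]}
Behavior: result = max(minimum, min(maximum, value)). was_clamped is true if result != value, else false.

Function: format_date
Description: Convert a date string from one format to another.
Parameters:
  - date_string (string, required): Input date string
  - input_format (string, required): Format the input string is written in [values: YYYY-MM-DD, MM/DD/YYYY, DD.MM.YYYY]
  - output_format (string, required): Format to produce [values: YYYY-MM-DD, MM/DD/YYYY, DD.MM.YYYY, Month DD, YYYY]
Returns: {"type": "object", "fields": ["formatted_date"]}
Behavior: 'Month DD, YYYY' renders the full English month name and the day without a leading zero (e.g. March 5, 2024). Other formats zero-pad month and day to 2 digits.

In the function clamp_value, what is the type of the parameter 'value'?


The clamp_value spec declares:
  - value (number, required): Value to clamp
Type:
number


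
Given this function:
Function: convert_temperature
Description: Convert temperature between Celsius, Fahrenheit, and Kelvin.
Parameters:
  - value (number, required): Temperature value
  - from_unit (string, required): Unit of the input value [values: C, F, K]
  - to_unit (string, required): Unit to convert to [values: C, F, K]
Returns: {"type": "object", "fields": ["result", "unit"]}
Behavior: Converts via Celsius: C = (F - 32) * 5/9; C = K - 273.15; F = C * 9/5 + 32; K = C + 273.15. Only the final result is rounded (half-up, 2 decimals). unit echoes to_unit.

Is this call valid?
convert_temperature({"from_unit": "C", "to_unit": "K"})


Checking required parameters...
Missing required parameter: value
Invalid - missing required parameter 'value'


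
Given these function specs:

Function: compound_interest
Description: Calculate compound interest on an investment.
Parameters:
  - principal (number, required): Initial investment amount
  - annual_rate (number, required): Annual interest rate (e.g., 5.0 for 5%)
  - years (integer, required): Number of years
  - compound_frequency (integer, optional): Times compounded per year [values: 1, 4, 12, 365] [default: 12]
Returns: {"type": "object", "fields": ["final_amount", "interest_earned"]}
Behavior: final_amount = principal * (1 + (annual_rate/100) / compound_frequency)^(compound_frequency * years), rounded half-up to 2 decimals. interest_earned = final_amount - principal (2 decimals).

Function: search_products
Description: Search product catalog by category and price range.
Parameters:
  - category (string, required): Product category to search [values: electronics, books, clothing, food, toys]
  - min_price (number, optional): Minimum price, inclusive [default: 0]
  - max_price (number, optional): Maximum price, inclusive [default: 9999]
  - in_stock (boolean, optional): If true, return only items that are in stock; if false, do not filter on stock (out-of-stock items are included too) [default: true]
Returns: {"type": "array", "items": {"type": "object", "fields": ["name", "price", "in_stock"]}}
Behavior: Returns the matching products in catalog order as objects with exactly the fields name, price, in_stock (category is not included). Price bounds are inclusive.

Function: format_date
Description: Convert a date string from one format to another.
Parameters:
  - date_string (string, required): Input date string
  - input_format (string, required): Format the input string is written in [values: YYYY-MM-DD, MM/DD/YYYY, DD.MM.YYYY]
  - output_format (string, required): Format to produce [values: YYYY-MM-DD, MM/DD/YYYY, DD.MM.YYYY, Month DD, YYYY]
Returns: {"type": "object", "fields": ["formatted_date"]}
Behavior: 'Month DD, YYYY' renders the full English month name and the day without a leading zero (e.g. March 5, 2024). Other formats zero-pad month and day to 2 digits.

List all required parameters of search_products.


Parameters of search_products and their required/optional flag:
  category: required
  min_price: optional
  max_price: optional
  in_stock: optional
category


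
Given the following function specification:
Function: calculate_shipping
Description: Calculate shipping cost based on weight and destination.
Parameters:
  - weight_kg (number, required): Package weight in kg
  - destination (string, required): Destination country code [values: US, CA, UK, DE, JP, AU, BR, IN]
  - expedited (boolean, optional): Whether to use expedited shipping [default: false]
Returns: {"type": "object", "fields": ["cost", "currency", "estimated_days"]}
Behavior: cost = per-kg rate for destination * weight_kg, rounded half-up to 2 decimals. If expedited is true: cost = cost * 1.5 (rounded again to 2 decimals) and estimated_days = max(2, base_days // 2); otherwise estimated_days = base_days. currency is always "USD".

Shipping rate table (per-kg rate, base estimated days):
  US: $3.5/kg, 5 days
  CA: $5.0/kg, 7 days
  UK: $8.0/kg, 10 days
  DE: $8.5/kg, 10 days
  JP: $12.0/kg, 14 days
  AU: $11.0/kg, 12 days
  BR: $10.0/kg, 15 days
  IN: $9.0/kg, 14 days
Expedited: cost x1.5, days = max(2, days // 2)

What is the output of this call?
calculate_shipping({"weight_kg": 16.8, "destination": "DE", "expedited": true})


Rate for DE: $8.5/kg, base 10 days
cost = 8.5 * 16.8 = 142.8 -> 142.80
expedited: cost = 142.80 * 1.5 = 214.2 -> 214.20; estimated_days = max(2, 10 // 2) = 5
Output:
{"cost": 214.2, "currency": "USD", "estimated_days": 5}


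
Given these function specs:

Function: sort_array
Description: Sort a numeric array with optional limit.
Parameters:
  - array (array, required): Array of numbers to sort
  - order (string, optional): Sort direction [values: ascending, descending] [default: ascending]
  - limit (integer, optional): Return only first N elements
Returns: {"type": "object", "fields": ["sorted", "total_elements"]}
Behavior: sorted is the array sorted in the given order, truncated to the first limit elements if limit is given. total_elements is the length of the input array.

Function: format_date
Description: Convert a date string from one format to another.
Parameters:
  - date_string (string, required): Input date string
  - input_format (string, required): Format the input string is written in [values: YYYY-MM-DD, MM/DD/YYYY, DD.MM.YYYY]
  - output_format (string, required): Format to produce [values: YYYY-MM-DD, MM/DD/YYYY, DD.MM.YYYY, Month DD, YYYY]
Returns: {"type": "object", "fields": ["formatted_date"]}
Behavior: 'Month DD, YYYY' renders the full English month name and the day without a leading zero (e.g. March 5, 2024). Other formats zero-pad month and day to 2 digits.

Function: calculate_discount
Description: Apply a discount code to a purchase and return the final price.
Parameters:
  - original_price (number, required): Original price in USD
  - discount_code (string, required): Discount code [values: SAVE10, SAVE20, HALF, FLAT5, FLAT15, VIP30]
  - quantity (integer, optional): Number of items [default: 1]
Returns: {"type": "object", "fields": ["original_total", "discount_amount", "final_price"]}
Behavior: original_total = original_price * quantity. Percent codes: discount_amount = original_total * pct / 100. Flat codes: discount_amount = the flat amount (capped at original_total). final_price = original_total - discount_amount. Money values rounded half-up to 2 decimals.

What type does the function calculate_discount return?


The calculate_discount spec declares Returns: {"type": "object", "fields": ["original_total", "discount_amount", "final_price"]}
Type:
object
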